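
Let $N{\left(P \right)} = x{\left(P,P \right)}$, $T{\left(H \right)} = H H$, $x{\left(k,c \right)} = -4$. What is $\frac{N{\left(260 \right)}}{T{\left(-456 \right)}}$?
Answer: $- \frac{1}{51984} \approx -1.9237 \cdot 10^{-5}$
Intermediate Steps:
$T{\left(H \right)} = H^{2}$
$N{\left(P \right)} = -4$
$\frac{N{\left(260 \right)}}{T{\left(-456 \right)}} = - \frac{4}{\left(-456\right)^{2}} = - \frac{4}{207936} = \left(-4\right) \frac{1}{207936} = - \frac{1}{51984}$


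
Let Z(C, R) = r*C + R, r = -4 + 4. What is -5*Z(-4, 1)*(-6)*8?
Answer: 240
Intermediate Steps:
r = 0
Z(C, R) = R (Z(C, R) = 0*C + R = 0 + R = R)
-5*Z(-4, 1)*(-6)*8 = -5*1*(-6)*8 = -(-30)*8 = -5*(-48) = 240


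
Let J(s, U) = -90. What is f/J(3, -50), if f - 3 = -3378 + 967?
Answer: 1204/45 ≈ 26.756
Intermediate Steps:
f = -2408 (f = 3 + (-3378 + 967) = 3 - 2411 = -2408)
f/J(3, -50) = -2408/(-90) = -2408*(-1/90) = 1204/45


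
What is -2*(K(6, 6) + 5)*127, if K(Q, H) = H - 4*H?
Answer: 3302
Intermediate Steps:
K(Q, H) = -3*H
-2*(K(6, 6) + 5)*127 = -2*(-3*6 + 5)*127 = -2*(-18 + 5)*127 = -2*(-13)*127 = 26*127 = 3302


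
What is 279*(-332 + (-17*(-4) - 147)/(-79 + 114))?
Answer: -3264021/35 ≈ -93258.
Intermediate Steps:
279*(-332 + (-17*(-4) - 147)/(-79 + 114)) = 279*(-332 + (68 - 147)/35) = 279*(-332 - 79*1/35) = 279*(-332 - 79/35) = 279*(-11699/35) = -3264021/35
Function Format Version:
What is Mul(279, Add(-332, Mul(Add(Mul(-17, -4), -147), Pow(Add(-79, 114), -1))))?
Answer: Rational(-3264021, 35) ≈ -93258.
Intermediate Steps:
Mul(279, Add(-332, Mul(Add(Mul(-17, -4), -147), Pow(Add(-79, 114), -1)))) = Mul(279, Add(-332, Mul(Add(68, -147), Pow(35, -1)))) = Mul(279, Add(-332, Mul(-79, Rational(1, 35)))) = Mul(279, Add(-332, Rational(-79, 35))) = Mul(279, Rational(-11699, 35)) = Rational(-3264021, 35)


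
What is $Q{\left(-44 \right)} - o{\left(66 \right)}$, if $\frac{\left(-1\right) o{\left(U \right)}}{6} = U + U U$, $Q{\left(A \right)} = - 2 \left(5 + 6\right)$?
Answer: $26510$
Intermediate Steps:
$Q{\left(A \right)} = -22$ ($Q{\left(A \right)} = \left(-2\right) 11 = -22$)
$o{\left(U \right)} = - 6 U - 6 U^{2}$ ($o{\left(U \right)} = - 6 \left(U + U U\right) = - 6 \left(U + U^{2}\right) = - 6 U - 6 U^{2}$)
$Q{\left(-44 \right)} - o{\left(66 \right)} = -22 - \left(-6\right) 66 \left(1 + 66\right) = -22 - \left(-6\right) 66 \cdot 67 = -22 - -26532 = -22 + 26532 = 26510$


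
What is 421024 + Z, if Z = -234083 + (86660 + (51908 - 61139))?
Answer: 264370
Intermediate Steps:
Z = -156654 (Z = -234083 + (86660 - 9231) = -234083 + 77429 = -156654)
421024 + Z = 421024 - 156654 = 264370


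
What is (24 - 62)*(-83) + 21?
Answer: 3175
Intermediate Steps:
(24 - 62)*(-83) + 21 = -38*(-83) + 21 = 3154 + 21 = 3175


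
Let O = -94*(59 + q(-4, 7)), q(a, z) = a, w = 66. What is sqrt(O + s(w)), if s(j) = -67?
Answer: I*sqrt(5237) ≈ 72.367*I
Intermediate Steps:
O = -5170 (O = -94*(59 - 4) = -94*55 = -5170)
sqrt(O + s(w)) = sqrt(-5170 - 67) = sqrt(-5237) = I*sqrt(5237)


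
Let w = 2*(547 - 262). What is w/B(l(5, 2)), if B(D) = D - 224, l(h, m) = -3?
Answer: -570/227 ≈ -2.5110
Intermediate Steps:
B(D) = -224 + D
w = 570 (w = 2*285 = 570)
w/B(l(5, 2)) = 570/(-224 - 3) = 570/(-227) = 570*(-1/227) = -570/227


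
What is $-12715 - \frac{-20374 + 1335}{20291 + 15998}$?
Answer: $- \frac{461395596}{36289} \approx -12714.0$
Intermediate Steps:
$-12715 - \frac{-20374 + 1335}{20291 + 15998} = -12715 - - \frac{19039}{36289} = -12715 + \frac{19039}{36289} = - \frac{461395596}{36289}$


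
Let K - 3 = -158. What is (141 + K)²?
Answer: 196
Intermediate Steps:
K = -155 (K = 3 - 158 = -155)
(141 + K)² = (141 - 155)² = (-14)² = 196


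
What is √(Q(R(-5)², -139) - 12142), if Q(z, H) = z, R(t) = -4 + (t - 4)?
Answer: I*√11973 ≈ 109.42*I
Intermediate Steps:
R(t) = -8 + t (R(t) = -4 + (-4 + t) = -8 + t)
√(Q(R(-5)², -139) - 12142) = √((-8 - 5)² - 12142) = √((-13)² - 12142) = √(169 - 12142) = √(-11973) = I*√11973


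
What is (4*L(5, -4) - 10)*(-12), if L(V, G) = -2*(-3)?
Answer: -168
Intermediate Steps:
L(V, G) = 6
(4*L(5, -4) - 10)*(-12) = (4*6 - 10)*(-12) = (24 - 10)*(-12) = 14*(-12) = -168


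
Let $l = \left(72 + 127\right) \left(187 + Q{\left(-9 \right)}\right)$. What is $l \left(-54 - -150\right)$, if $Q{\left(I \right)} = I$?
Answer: $3400512$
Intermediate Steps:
$l = 35422$ ($l = \left(72 + 127\right) \left(187 - 9\right) = 199 \cdot 178 = 35422$)
$l \left(-54 - -150\right) = 35422 \left(-54 - -150\right) = 35422 \left(-54 + 150\right) = 35422 \cdot 96 = 3400512$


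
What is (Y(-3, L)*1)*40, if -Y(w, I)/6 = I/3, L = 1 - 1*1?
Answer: 0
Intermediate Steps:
L = 0 (L = 1 - 1 = 0)
Y(w, I) = -2*I (Y(w, I) = -6*I/3 = -2*I)
(Y(-3, L)*1)*40 = (-2*0*1)*40 = (0*1)*40 = 0*40 = 0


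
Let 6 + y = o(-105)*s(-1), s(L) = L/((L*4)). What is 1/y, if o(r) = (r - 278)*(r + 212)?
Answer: -4/41005 ≈ -9.7549e-5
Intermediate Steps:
s(L) = ¼ (s(L) = L/((4*L)) = L*(1/(4*L)) = ¼)
o(r) = (-278 + r)*(212 + r)
y = -41005/4 (y = -6 + (-58936 + (-105)² - 66*(-105))*(¼) = -6 + (-58936 + 11025 + 6930)*(¼) = -6 - 40981*¼ = -6 - 40981/4 = -41005/4 ≈ -10251.)
1/y = 1/(-41005/4) = -4/41005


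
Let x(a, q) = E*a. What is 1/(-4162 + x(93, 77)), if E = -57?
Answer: -1/9463 ≈ -0.00010567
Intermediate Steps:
x(a, q) = -57*a
1/(-4162 + x(93, 77)) = 1/(-4162 - 57*93) = 1/(-4162 - 5301) = 1/(-9463) = -1/9463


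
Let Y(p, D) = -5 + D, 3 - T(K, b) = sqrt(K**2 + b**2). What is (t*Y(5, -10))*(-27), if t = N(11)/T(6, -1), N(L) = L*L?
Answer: -147015/28 - 49005*sqrt(37)/28 ≈ -15896.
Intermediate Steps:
T(K, b) = 3 - sqrt(K**2 + b**2)
N(L) = L**2
t = 121/(3 - sqrt(37)) (t = 11**2/(3 - sqrt(6**2 + (-1)**2)) = 121/(3 - sqrt(36 + 1)) = 121/(3 - sqrt(37)) ≈ -39.250)
(t*Y(5, -10))*(-27) = ((-363/28 - 121*sqrt(37)/28)*(-5 - 10))*(-27) = ((-363/28 - 121*sqrt(37)/28)*(-15))*(-27) = (5445/28 + 1815*sqrt(37)/28)*(-27) = -147015/28 - 49005*sqrt(37)/28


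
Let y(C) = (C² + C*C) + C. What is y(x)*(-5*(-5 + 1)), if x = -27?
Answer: 28620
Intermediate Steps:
y(C) = C + 2*C² (y(C) = (C² + C²) + C = 2*C² + C = C + 2*C²)
y(x)*(-5*(-5 + 1)) = (-27*(1 + 2*(-27)))*(-5*(-5 + 1)) = (-27*(1 - 54))*(-5*(-4)) = -27*(-53)*20 = 1431*20 = 28620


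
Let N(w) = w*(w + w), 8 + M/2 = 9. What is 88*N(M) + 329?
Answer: 1033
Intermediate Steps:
M = 2 (M = -16 + 2*9 = -16 + 18 = 2)
N(w) = 2*w² (N(w) = w*(2*w) = 2*w²)
88*N(M) + 329 = 88*(2*2²) + 329 = 88*(2*4) + 329 = 88*8 + 329 = 704 + 329 = 1033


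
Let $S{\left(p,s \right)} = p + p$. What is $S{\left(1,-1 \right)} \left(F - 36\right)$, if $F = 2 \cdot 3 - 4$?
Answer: $-68$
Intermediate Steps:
$S{\left(p,s \right)} = 2 p$
$F = 2$ ($F = 6 - 4 = 2$)
$S{\left(1,-1 \right)} \left(F - 36\right) = 2 \cdot 1 \left(2 - 36\right) = 2 \left(-34\right) = -68$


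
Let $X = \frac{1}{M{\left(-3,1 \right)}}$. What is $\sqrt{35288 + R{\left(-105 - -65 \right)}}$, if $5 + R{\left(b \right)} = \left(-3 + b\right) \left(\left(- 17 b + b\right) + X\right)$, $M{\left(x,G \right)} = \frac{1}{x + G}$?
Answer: $\sqrt{7849} \approx 88.595$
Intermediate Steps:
$M{\left(x,G \right)} = \frac{1}{G + x}$
$X = -2$ ($X = \frac{1}{\frac{1}{1 - 3}} = \frac{1}{\frac{1}{-2}} = \frac{1}{- \frac{1}{2}} = -2$)
$R{\left(b \right)} = -5 + \left(-3 + b\right) \left(-2 - 16 b\right)$ ($R{\left(b \right)} = -5 + \left(-3 + b\right) \left(\left(- 17 b + b\right) - 2\right) = -5 + \left(-3 + b\right) \left(- 16 b - 2\right) = -5 + \left(-3 + b\right) \left(-2 - 16 b\right)$)
$\sqrt{35288 + R{\left(-105 - -65 \right)}} = \sqrt{35288 + \left(1 - 16 \left(-105 - -65\right)^{2} + 46 \left(-105 - -65\right)\right)} = \sqrt{35288 + \left(1 - 16 \left(-105 + 65\right)^{2} + 46 \left(-105 + 65\right)\right)} = \sqrt{35288 + \left(1 - 16 \left(-40\right)^{2} + 46 \left(-40\right)\right)} = \sqrt{35288 - 27439} = \sqrt{7849}$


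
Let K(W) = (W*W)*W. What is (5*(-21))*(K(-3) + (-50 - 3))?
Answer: 8400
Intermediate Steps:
K(W) = W³ (K(W) = W²*W = W³)
(5*(-21))*(K(-3) + (-50 - 3)) = (5*(-21))*((-3)³ + (-50 - 3)) = -105*(-27 - 53) = -105*(-80) = 8400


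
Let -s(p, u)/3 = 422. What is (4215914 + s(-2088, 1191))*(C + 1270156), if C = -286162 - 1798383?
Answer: -3432362970072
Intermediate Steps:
s(p, u) = -1266 (s(p, u) = -3*422 = -1266)
C = -2084545
(4215914 + s(-2088, 1191))*(C + 1270156) = (4215914 - 1266)*(-2084545 + 1270156) = 4214648*(-814389) = -3432362970072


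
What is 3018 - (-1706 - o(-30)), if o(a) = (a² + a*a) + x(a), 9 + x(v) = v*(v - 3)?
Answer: 7505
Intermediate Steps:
x(v) = -9 + v*(-3 + v) (x(v) = -9 + v*(v - 3) = -9 + v*(-3 + v))
o(a) = -9 - 3*a + 3*a² (o(a) = (a² + a*a) + (-9 + a² - 3*a) = (a² + a²) + (-9 + a² - 3*a) = 2*a² + (-9 + a² - 3*a) = -9 - 3*a + 3*a²)
3018 - (-1706 - o(-30)) = 3018 - (-1706 - (-9 - 3*(-30) + 3*(-30)²)) = 3018 - (-1706 - (-9 + 90 + 3*900)) = 3018 - (-1706 - (-9 + 90 + 2700)) = 3018 - (-1706 - 1*2781) = 3018 - (-1706 - 2781) = 3018 - 1*(-4487) = 3018 + 4487 = 7505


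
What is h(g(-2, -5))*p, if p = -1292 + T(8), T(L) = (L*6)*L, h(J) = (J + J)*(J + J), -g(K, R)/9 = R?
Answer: -7354800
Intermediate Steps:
g(K, R) = -9*R
h(J) = 4*J² (h(J) = (2*J)*(2*J) = 4*J²)
T(L) = 6*L² (T(L) = (6*L)*L = 6*L²)
p = -908 (p = -1292 + 6*8² = -1292 + 6*64 = -1292 + 384 = -908)
h(g(-2, -5))*p = (4*(-9*(-5))²)*(-908) = (4*45²)*(-908) = (4*2025)*(-908) = 8100*(-908) = -7354800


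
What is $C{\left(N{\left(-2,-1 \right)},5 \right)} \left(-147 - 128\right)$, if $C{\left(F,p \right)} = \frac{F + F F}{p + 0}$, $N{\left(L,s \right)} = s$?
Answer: $0$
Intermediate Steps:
$C{\left(F,p \right)} = \frac{F + F^{2}}{p}$
$C{\left(N{\left(-2,-1 \right)},5 \right)} \left(-147 - 128\right) = - \frac{1 - 1}{5} \left(-147 - 128\right) = \left(-1\right) \frac{1}{5} \cdot 0 \left(-275\right) = 0 \left(-275\right) = 0$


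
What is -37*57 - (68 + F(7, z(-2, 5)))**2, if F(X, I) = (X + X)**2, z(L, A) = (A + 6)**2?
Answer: -71805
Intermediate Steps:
z(L, A) = (6 + A)**2
F(X, I) = 4*X**2 (F(X, I) = (2*X)**2 = 4*X**2)
-37*57 - (68 + F(7, z(-2, 5)))**2 = -37*57 - (68 + 4*7**2)**2 = -2109 - (68 + 4*49)**2 = -2109 - (68 + 196)**2 = -2109 - 1*264**2 = -2109 - 1*69696 = -2109 - 69696 = -71805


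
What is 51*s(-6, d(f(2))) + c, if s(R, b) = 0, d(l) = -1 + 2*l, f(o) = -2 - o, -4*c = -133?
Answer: 133/4 ≈ 33.250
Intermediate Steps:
c = 133/4 (c = -1/4*(-133) = 133/4 ≈ 33.250)
51*s(-6, d(f(2))) + c = 51*0 + 133/4 = 0 + 133/4 = 133/4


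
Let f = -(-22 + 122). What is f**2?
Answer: 10000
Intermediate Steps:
f = -100 (f = -1*100 = -100)
f**2 = (-100)**2 = 10000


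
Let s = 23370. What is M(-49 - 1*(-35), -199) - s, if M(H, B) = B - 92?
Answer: -23661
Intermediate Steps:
M(H, B) = -92 + B
M(-49 - 1*(-35), -199) - s = (-92 - 199) - 1*23370 = -291 - 23370 = -23661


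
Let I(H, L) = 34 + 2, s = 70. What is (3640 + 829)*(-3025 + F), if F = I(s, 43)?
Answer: -13357841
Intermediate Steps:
I(H, L) = 36
F = 36
(3640 + 829)*(-3025 + F) = (3640 + 829)*(-3025 + 36) = 4469*(-2989) = -13357841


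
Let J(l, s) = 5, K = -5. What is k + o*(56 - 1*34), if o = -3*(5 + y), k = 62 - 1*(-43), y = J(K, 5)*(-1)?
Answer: 105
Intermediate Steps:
y = -5 (y = 5*(-1) = -5)
k = 105 (k = 62 + 43 = 105)
o = 0 (o = -3*(5 - 5) = -3*0 = 0)
k + o*(56 - 1*34) = 105 + 0*(56 - 1*34) = 105 + 0*(56 - 34) = 105 + 0*22 = 105 + 0 = 105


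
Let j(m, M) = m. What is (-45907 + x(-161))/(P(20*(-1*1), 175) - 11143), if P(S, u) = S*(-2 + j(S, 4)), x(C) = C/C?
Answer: 6558/1529 ≈ 4.2891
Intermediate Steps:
x(C) = 1
P(S, u) = S*(-2 + S)
(-45907 + x(-161))/(P(20*(-1*1), 175) - 11143) = (-45907 + 1)/((20*(-1*1))*(-2 + 20*(-1*1)) - 11143) = -45906/((20*(-1))*(-2 + 20*(-1)) - 11143) = -45906/(-20*(-2 - 20) - 11143) = -45906/(-20*(-22) - 11143) = -45906/(440 - 11143) = -45906/(-10703) = -45906*(-1/10703) = 6558/1529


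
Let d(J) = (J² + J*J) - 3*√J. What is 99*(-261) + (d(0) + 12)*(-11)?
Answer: -25971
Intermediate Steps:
d(J) = -3*√J + 2*J² (d(J) = (J² + J²) - 3*√J = 2*J² - 3*√J = -3*√J + 2*J²)
99*(-261) + (d(0) + 12)*(-11) = 99*(-261) + ((-3*√0 + 2*0²) + 12)*(-11) = -25839 + ((-3*0 + 2*0) + 12)*(-11) = -25839 + ((0 + 0) + 12)*(-11) = -25839 + (0 + 12)*(-11) = -25839 + 12*(-11) = -25839 - 132 = -25971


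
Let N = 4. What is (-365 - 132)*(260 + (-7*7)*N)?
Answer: -31808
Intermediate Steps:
(-365 - 132)*(260 + (-7*7)*N) = (-365 - 132)*(260 - 7*7*4) = -497*(260 - 49*4) = -497*(260 - 196) = -497*64 = -31808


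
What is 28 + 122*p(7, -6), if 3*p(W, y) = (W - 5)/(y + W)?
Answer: 328/3 ≈ 109.33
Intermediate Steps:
p(W, y) = (-5 + W)/(3*(W + y)) (p(W, y) = ((W - 5)/(y + W))/3 = ((-5 + W)/(W + y))/3 = (-5 + W)/(3*(W + y)))
28 + 122*p(7, -6) = 28 + 122*((-5 + 7)/(3*(7 - 6))) = 28 + 122*((⅓)*2/1) = 28 + 122*((⅓)*1*2) = 28 + 122*(⅔) = 28 + 244/3 = 328/3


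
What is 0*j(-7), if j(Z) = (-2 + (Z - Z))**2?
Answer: 0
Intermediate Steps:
j(Z) = 4 (j(Z) = (-2 + 0)**2 = (-2)**2 = 4)
0*j(-7) = 0*4 = 0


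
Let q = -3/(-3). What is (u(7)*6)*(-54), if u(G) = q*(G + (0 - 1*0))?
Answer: -2268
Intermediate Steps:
q = 1 (q = -3*(-1/3) = 1)
u(G) = G (u(G) = 1*(G + (0 - 1*0)) = 1*(G + (0 + 0)) = 1*(G + 0) = 1*G = G)
(u(7)*6)*(-54) = (7*6)*(-54) = 42*(-54) = -2268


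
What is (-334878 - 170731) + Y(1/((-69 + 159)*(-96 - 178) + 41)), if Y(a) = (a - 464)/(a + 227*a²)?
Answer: 268895364595/24392 ≈ 1.1024e+7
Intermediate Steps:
Y(a) = (-464 + a)/(a + 227*a²)
(-334878 - 170731) + Y(1/((-69 + 159)*(-96 - 178) + 41)) = (-334878 - 170731) + (-464 + 1/((-69 + 159)*(-96 - 178) + 41))/((1/((-69 + 159)*(-96 - 178) + 41))*(1 + 227/((-69 + 159)*(-96 - 178) + 41))) = -505609 + (-464 + 1/(90*(-274) + 41))/((1/(90*(-274) + 41))*(1 + 227/(90*(-274) + 41))) = -505609 + (-464 + 1/(-24660 + 41))/((1/(-24660 + 41))*(1 + 227/(-24660 + 41))) = -505609 + (-464 + 1/(-24619))/((1/(-24619))*(1 + 227/(-24619))) = -505609 + (-464 - 1/24619)/((-1/24619)*(1 + 227*(-1/24619))) = -505609 - 24619*(-11423217/24619)/(1 - 227/24619) = -505609 - 24619*(-11423217/24619)/24392/24619 = -505609 - 24619*24619/24392*(-11423217/24619) = -505609 + 281228179323/24392 = 268895364595/24392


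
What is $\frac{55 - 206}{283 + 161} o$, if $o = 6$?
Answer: $- \frac{151}{74} \approx -2.0405$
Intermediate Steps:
$\frac{55 - 206}{283 + 161} o = \frac{55 - 206}{283 + 161} \cdot 6 = - \frac{151}{444} \cdot 6 = \left(-151\right) \frac{1}{444} \cdot 6 = \left(- \frac{151}{444}\right) 6 = - \frac{151}{74}$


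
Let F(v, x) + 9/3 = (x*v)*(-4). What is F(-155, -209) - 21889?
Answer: -151472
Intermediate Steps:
F(v, x) = -3 - 4*v*x (F(v, x) = -3 + (x*v)*(-4) = -3 + (v*x)*(-4) = -3 - 4*v*x)
F(-155, -209) - 21889 = (-3 - 4*(-155)*(-209)) - 21889 = (-3 - 129580) - 21889 = -129583 - 21889 = -151472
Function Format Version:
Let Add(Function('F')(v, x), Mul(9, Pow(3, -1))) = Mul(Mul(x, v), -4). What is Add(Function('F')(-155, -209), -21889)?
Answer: -151472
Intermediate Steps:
Function('F')(v, x) = Add(-3, Mul(-4, v, x)) (Function('F')(v, x) = Add(-3, Mul(Mul(x, v), -4)) = Add(-3, Mul(Mul(v, x), -4)) = Add(-3, Mul(-4, v, x)))
Add(Function('F')(-155, -209), -21889) = Add(Add(-3, Mul(-4, -155, -209)), -21889) = Add(Add(-3, -129580), -21889) = Add(-129583, -21889) = -151472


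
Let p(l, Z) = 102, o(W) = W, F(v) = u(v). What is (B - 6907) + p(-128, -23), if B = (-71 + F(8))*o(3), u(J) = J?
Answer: -6994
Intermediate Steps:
F(v) = v
B = -189 (B = (-71 + 8)*3 = -63*3 = -189)
(B - 6907) + p(-128, -23) = (-189 - 6907) + 102 = -7096 + 102 = -6994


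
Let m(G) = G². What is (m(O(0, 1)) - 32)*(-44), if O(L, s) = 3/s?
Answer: 1012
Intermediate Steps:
(m(O(0, 1)) - 32)*(-44) = ((3/1)² - 32)*(-44) = ((3*1)² - 32)*(-44) = (3² - 32)*(-44) = (9 - 32)*(-44) = -23*(-44) = 1012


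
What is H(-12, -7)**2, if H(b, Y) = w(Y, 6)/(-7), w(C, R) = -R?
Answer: 36/49 ≈ 0.73469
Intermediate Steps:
H(b, Y) = 6/7 (H(b, Y) = -1*6/(-7) = -6*(-1/7) = 6/7)
H(-12, -7)**2 = (6/7)**2 = 36/49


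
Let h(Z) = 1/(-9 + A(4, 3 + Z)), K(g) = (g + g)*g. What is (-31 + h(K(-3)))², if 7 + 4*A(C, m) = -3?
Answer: 511225/529 ≈ 966.40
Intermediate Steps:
K(g) = 2*g² (K(g) = (2*g)*g = 2*g²)
A(C, m) = -5/2 (A(C, m) = -7/4 + (¼)*(-3) = -7/4 - ¾ = -5/2)
h(Z) = -2/23 (h(Z) = 1/(-9 - 5/2) = 1/(-23/2) = -2/23)
(-31 + h(K(-3)))² = (-31 - 2/23)² = (-715/23)² = 511225/529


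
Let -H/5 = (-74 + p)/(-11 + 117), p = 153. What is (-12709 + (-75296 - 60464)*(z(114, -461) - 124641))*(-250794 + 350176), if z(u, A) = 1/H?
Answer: 1681671233604178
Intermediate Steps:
H = -395/106 (H = -5*(-74 + 153)/(-11 + 117) = -395/106 ≈ -3.7264)
z(u, A) = -106/395 (z(u, A) = 1/(-395/106) = -106/395)
(-12709 + (-75296 - 60464)*(z(114, -461) - 124641))*(-250794 + 350176) = (-12709 + (-75296 - 60464)*(-106/395 - 124641))*(-250794 + 350176) = (-12709 - 135760*(-49233301/395))*99382 = (-12709 + 1336782588752/79)*99382 = (1336781584741/79)*99382 = 1681671233604178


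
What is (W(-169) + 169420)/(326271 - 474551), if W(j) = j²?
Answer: -197981/148280 ≈ -1.3352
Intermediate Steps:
(W(-169) + 169420)/(326271 - 474551) = ((-169)² + 169420)/(326271 - 474551) = (28561 + 169420)/(-148280) = 197981*(-1/148280) = -197981/148280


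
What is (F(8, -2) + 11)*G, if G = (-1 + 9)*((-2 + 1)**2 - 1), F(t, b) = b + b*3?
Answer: 0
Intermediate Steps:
F(t, b) = 4*b (F(t, b) = b + 3*b = 4*b)
G = 0 (G = 8*((-1)**2 - 1) = 8*(1 - 1) = 8*0 = 0)
(F(8, -2) + 11)*G = (4*(-2) + 11)*0 = (-8 + 11)*0 = 3*0 = 0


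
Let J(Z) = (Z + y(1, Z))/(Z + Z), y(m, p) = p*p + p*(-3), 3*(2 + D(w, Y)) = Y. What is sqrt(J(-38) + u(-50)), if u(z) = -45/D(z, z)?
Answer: I*sqrt(13790)/28 ≈ 4.194*I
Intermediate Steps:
D(w, Y) = -2 + Y/3
y(m, p) = p**2 - 3*p
u(z) = -45/(-2 + z/3)
J(Z) = (Z + Z*(-3 + Z))/(2*Z) (J(Z) = (Z + Z*(-3 + Z))/(Z + Z) = (Z + Z*(-3 + Z))/((2*Z)) = (Z + Z*(-3 + Z))*(1/(2*Z)) = (Z + Z*(-3 + Z))/(2*Z))
sqrt(J(-38) + u(-50)) = sqrt((-1 + (1/2)*(-38)) - 135/(-6 - 50)) = sqrt((-1 - 19) - 135/(-56)) = sqrt(-20 - 135*(-1/56)) = sqrt(-20 + 135/56) = sqrt(-985/56) = I*sqrt(13790)/28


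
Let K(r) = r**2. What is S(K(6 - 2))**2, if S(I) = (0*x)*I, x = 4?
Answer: 0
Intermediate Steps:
S(I) = 0 (S(I) = (0*4)*I = 0*I = 0)
S(K(6 - 2))**2 = 0**2 = 0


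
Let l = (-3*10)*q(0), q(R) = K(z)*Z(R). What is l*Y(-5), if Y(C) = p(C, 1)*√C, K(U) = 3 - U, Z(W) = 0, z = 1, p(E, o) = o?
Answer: 0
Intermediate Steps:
q(R) = 0 (q(R) = (3 - 1*1)*0 = (3 - 1)*0 = 2*0 = 0)
l = 0 (l = -3*10*0 = -30*0 = 0)
Y(C) = √C (Y(C) = 1*√C = √C)
l*Y(-5) = 0*√(-5) = 0*(I*√5) = 0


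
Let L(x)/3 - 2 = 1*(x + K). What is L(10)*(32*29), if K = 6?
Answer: 50112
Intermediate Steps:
L(x) = 24 + 3*x (L(x) = 6 + 3*(1*(x + 6)) = 6 + 3*(1*(6 + x)) = 6 + 3*(6 + x) = 6 + (18 + 3*x) = 24 + 3*x)
L(10)*(32*29) = (24 + 3*10)*(32*29) = (24 + 30)*928 = 54*928 = 50112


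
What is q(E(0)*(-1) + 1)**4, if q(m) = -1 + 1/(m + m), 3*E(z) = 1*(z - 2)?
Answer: 2401/10000 ≈ 0.24010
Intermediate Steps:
E(z) = -2/3 + z/3 (E(z) = (1*(z - 2))/3 = (1*(-2 + z))/3 = (-2 + z)/3 = -2/3 + z/3)
q(m) = -1 + 1/(2*m)
q(E(0)*(-1) + 1)**4 = ((1/2 - ((-2/3 + (1/3)*0)*(-1) + 1))/((-2/3 + (1/3)*0)*(-1) + 1))**4 = ((1/2 - ((-2/3 + 0)*(-1) + 1))/((-2/3 + 0)*(-1) + 1))**4 = ((1/2 - (-2/3*(-1) + 1))/(-2/3*(-1) + 1))**4 = ((1/2 - (2/3 + 1))/(2/3 + 1))**4 = ((1/2 - 1*5/3)/(5/3))**4 = (3*(1/2 - 5/3)/5)**4 = ((3/5)*(-7/6))**4 = (-7/10)**4 = 2401/10000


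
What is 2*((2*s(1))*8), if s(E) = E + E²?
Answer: 64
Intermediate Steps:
2*((2*s(1))*8) = 2*((2*(1*(1 + 1)))*8) = 2*((2*(1*2))*8) = 2*((2*2)*8) = 2*(4*8) = 2*32 = 64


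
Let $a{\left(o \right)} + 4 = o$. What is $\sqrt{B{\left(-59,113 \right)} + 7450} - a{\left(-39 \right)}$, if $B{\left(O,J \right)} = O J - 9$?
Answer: $43 + 3 \sqrt{86} \approx 70.821$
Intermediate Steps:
$B{\left(O,J \right)} = -9 + J O$ ($B{\left(O,J \right)} = J O - 9 = -9 + J O$)
$a{\left(o \right)} = -4 + o$
$\sqrt{B{\left(-59,113 \right)} + 7450} - a{\left(-39 \right)} = \sqrt{\left(-9 + 113 \left(-59\right)\right) + 7450} - \left(-4 - 39\right) = \sqrt{\left(-9 - 6667\right) + 7450} - -43 = \sqrt{-6676 + 7450} + 43 = \sqrt{774} + 43 = 3 \sqrt{86} + 43 = 43 + 3 \sqrt{86}$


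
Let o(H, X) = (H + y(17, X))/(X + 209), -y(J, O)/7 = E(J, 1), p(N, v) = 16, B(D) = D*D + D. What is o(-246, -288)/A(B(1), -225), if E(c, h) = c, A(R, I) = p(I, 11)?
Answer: 365/1264 ≈ 0.28877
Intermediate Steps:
B(D) = D + D² (B(D) = D² + D = D + D²)
A(R, I) = 16
y(J, O) = -7*J
o(H, X) = (-119 + H)/(209 + X) (o(H, X) = (H - 7*17)/(X + 209) = (H - 119)/(209 + X) = (-119 + H)/(209 + X))
o(-246, -288)/A(B(1), -225) = ((-119 - 246)/(209 - 288))/16 = (-365/(-79))*(1/16) = -1/79*(-365)*(1/16) = (365/79)*(1/16) = 365/1264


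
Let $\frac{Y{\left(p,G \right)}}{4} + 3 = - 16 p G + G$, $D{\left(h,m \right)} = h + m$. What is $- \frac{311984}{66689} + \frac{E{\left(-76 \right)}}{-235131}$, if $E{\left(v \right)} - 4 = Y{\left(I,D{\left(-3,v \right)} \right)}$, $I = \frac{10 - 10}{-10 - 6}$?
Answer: $- \frac{24445167556}{5226883753} \approx -4.6768$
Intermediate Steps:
$I = 0$ ($I = \frac{0}{-16} = 0 \left(- \frac{1}{16}\right) = 0$)
$Y{\left(p,G \right)} = -12 + 4 G - 64 G p$ ($Y{\left(p,G \right)} = -12 + 4 \left(- 16 p G + G\right) = -12 + 4 \left(- 16 G p + G\right) = -12 + 4 \left(G - 16 G p\right) = -12 - \left(- 4 G + 64 G p\right) = -12 + 4 G - 64 G p$)
$E{\left(v \right)} = -20 + 4 v$ ($E{\left(v \right)} = 4 - \left(12 - 4 \left(-3 + v\right) + 64 \left(-3 + v\right) 0\right) = 4 + \left(-12 + \left(-12 + 4 v\right) + 0\right) = 4 + \left(-24 + 4 v\right) = -20 + 4 v$)
$- \frac{311984}{66689} + \frac{E{\left(-76 \right)}}{-235131} = - \frac{311984}{66689} + \frac{-20 + 4 \left(-76\right)}{-235131} = \left(-311984\right) \frac{1}{66689} + \left(-20 - 304\right) \left(- \frac{1}{235131}\right) = - \frac{311984}{66689} - - \frac{108}{78377} = - \frac{311984}{66689} + \frac{108}{78377} = - \frac{24445167556}{5226883753}$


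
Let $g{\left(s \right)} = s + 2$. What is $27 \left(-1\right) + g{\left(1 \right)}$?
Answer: $-24$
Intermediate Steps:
$g{\left(s \right)} = 2 + s$
$27 \left(-1\right) + g{\left(1 \right)} = 27 \left(-1\right) + \left(2 + 1\right) = -27 + 3 = -24$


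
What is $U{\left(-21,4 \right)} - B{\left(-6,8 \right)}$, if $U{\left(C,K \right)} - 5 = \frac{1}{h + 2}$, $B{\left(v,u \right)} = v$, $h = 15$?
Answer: $\frac{188}{17} \approx 11.059$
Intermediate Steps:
$U{\left(C,K \right)} = \frac{86}{17}$ ($U{\left(C,K \right)} = 5 + \frac{1}{15 + 2} = 5 + \frac{1}{17} = \frac{86}{17}$)
$U{\left(-21,4 \right)} - B{\left(-6,8 \right)} = \frac{86}{17} - -6 = \frac{86}{17} + 6 = \frac{188}{17}$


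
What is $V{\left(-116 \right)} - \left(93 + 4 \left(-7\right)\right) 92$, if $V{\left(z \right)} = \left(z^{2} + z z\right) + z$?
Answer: $20816$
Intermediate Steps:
$V{\left(z \right)} = z + 2 z^{2}$ ($V{\left(z \right)} = \left(z^{2} + z^{2}\right) + z = 2 z^{2} + z = z + 2 z^{2}$)
$V{\left(-116 \right)} - \left(93 + 4 \left(-7\right)\right) 92 = - 116 \left(1 + 2 \left(-116\right)\right) - \left(93 + 4 \left(-7\right)\right) 92 = - 116 \left(1 - 232\right) - \left(93 - 28\right) 92 = \left(-116\right) \left(-231\right) - 65 \cdot 92 = 26796 - 5980 = 20816$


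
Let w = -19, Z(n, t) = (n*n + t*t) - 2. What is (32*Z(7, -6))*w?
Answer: -50464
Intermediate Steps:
Z(n, t) = -2 + n² + t² (Z(n, t) = (n² + t²) - 2 = -2 + n² + t²)
(32*Z(7, -6))*w = (32*(-2 + 7² + (-6)²))*(-19) = (32*(-2 + 49 + 36))*(-19) = (32*83)*(-19) = 2656*(-19) = -50464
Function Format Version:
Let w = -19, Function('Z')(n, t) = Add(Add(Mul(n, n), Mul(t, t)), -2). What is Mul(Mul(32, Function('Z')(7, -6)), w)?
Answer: -50464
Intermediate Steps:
Function('Z')(n, t) = Add(-2, Pow(n, 2), Pow(t, 2)) (Function('Z')(n, t) = Add(Add(Pow(n, 2), Pow(t, 2)), -2) = Add(-2, Pow(n, 2), Pow(t, 2)))
Mul(Mul(32, Function('Z')(7, -6)), w) = Mul(Mul(32, Add(-2, Pow(7, 2), Pow(-6, 2))), -19) = Mul(Mul(32, Add(-2, 49, 36)), -19) = Mul(Mul(32, 83), -19) = Mul(2656, -19) = -50464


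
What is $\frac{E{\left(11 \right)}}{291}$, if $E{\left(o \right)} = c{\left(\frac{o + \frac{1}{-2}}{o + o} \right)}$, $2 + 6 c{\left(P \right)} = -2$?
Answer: $- \frac{2}{873} \approx -0.0022909$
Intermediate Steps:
$c{\left(P \right)} = - \frac{2}{3}$ ($c{\left(P \right)} = - \frac{1}{3} + \frac{1}{6} \left(-2\right) = - \frac{1}{3} - \frac{1}{3} = - \frac{2}{3}$)
$E{\left(o \right)} = - \frac{2}{3}$
$\frac{E{\left(11 \right)}}{291} = - \frac{2}{3 \cdot 291} = \left(- \frac{2}{3}\right) \frac{1}{291} = - \frac{2}{873}$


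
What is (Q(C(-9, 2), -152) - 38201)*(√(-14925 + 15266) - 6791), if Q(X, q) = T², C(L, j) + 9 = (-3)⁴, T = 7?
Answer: 259090232 - 38152*√341 ≈ 2.5839e+8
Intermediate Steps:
C(L, j) = 72 (C(L, j) = -9 + (-3)⁴ = -9 + 81 = 72)
Q(X, q) = 49 (Q(X, q) = 7² = 49)
(Q(C(-9, 2), -152) - 38201)*(√(-14925 + 15266) - 6791) = (49 - 38201)*(√(-14925 + 15266) - 6791) = -38152*(√341 - 6791) = -38152*(-6791 + √341) = 259090232 - 38152*√341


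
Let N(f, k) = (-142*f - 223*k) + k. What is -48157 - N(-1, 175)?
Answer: -9449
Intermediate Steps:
N(f, k) = -222*k - 142*f (N(f, k) = (-223*k - 142*f) + k = -222*k - 142*f)
-48157 - N(-1, 175) = -48157 - (-222*175 - 142*(-1)) = -48157 - (-38850 + 142) = -48157 - 1*(-38708) = -48157 + 38708 = -9449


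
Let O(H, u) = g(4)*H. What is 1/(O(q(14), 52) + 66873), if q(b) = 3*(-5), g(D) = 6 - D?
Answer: 1/66843 ≈ 1.4960e-5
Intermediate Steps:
q(b) = -15
O(H, u) = 2*H (O(H, u) = (6 - 1*4)*H = (6 - 4)*H = 2*H)
1/(O(q(14), 52) + 66873) = 1/(2*(-15) + 66873) = 1/(-30 + 66873) = 1/66843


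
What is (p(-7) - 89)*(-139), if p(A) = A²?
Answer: 5560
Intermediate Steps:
(p(-7) - 89)*(-139) = ((-7)² - 89)*(-139) = (49 - 89)*(-139) = -40*(-139) = 5560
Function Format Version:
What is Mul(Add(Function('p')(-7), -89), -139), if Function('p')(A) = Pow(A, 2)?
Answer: 5560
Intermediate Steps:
Mul(Add(Function('p')(-7), -89), -139) = Mul(Add(Pow(-7, 2), -89), -139) = Mul(Add(49, -89), -139) = Mul(-40, -139) = 5560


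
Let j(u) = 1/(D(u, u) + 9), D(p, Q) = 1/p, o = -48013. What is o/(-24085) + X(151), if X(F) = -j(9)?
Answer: 3720301/1974970 ≈ 1.8837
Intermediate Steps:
j(u) = 1/(9 + 1/u) (j(u) = 1/(1/u + 9) = 1/(9 + 1/u))
X(F) = -9/82 (X(F) = -9/(1 + 9*9) = -9/(1 + 81) = -9/82)
o/(-24085) + X(151) = -48013/(-24085) - 9/82 = -48013*(-1/24085) - 9/82 = 48013/24085 - 9/82 = 3720301/1974970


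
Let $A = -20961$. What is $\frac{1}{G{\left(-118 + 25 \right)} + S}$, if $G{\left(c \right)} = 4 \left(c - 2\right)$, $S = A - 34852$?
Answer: $- \frac{1}{56193} \approx -1.7796 \cdot 10^{-5}$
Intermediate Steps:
$S = -55813$ ($S = -20961 - 34852 = -55813$)
$G{\left(c \right)} = -8 + 4 c$ ($G{\left(c \right)} = 4 \left(-2 + c\right) = -8 + 4 c$)
$\frac{1}{G{\left(-118 + 25 \right)} + S} = \frac{1}{\left(-8 + 4 \left(-118 + 25\right)\right) - 55813} = \frac{1}{\left(-8 + 4 \left(-93\right)\right) - 55813} = \frac{1}{\left(-8 - 372\right) - 55813} = \frac{1}{-380 - 55813} = \frac{1}{-56193} = - \frac{1}{56193}$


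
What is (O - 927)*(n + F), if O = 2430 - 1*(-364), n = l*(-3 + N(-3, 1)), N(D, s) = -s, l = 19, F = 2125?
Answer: 3825483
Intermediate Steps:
n = -76 (n = 19*(-3 - 1*1) = 19*(-3 - 1) = 19*(-4) = -76)
O = 2794 (O = 2430 + 364 = 2794)
(O - 927)*(n + F) = (2794 - 927)*(-76 + 2125) = 1867*2049 = 3825483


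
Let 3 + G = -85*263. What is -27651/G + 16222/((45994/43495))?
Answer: 7888268764357/514166926 ≈ 15342.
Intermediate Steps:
G = -22358 (G = -3 - 85*263 = -3 - 22355 = -22358)
-27651/G + 16222/((45994/43495)) = -27651/(-22358) + 16222/((45994/43495)) = -27651*(-1/22358) + 16222/((45994*(1/43495))) = 27651/22358 + 16222/(45994/43495) = 27651/22358 + 16222*(43495/45994) = 27651/22358 + 352787945/22997 = 7888268764357/514166926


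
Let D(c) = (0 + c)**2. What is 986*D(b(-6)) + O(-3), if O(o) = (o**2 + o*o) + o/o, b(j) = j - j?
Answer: 19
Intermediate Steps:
b(j) = 0
D(c) = c**2
O(o) = 1 + 2*o**2 (O(o) = (o**2 + o**2) + 1 = 2*o**2 + 1 = 1 + 2*o**2)
986*D(b(-6)) + O(-3) = 986*0**2 + (1 + 2*(-3)**2) = 986*0 + (1 + 2*9) = 0 + (1 + 18) = 0 + 19 = 19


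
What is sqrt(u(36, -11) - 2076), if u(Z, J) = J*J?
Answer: I*sqrt(1955) ≈ 44.215*I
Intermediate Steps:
u(Z, J) = J**2
sqrt(u(36, -11) - 2076) = sqrt((-11)**2 - 2076) = sqrt(121 - 2076) = sqrt(-1955) = I*sqrt(1955)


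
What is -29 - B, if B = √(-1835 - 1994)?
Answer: -29 - I*√3829 ≈ -29.0 - 61.879*I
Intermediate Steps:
B = I*√3829 (B = √(-3829) = I*√3829 ≈ 61.879*I)
-29 - B = -29 - I*√3829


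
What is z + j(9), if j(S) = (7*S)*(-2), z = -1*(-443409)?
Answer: 443283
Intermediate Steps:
z = 443409
j(S) = -14*S
z + j(9) = 443409 - 14*9 = 443409 - 126 = 443283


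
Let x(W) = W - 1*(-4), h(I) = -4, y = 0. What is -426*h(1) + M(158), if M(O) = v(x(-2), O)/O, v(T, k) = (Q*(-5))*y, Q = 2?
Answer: 1704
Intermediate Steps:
x(W) = 4 + W (x(W) = W + 4 = 4 + W)
v(T, k) = 0 (v(T, k) = (2*(-5))*0 = -10*0 = 0)
M(O) = 0 (M(O) = 0/O = 0)
-426*h(1) + M(158) = -426*(-4) + 0 = 1704 + 0 = 1704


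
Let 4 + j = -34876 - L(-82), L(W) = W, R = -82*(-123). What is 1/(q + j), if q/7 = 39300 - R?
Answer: 1/169700 ≈ 5.8928e-6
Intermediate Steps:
R = 10086
q = 204498 (q = 7*(39300 - 1*10086) = 7*(39300 - 10086) = 7*29214 = 204498)
j = -34798 (j = -4 + (-34876 - 1*(-82)) = -4 + (-34876 + 82) = -4 - 34794 = -34798)
1/(q + j) = 1/(204498 - 34798) = 1/169700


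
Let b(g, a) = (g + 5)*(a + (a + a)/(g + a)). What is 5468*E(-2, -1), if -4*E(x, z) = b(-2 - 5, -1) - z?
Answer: -6835/2 ≈ -3417.5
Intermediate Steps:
b(g, a) = (5 + g)*(a + 2*a/(a + g)) (b(g, a) = (5 + g)*(a + (2*a)/(a + g)) = (5 + g)*(a + 2*a/(a + g)))
E(x, z) = -3/8 + z/4 (E(x, z) = -(-(10 + (-2 - 5)**2 + 5*(-1) + 7*(-2 - 5) - (-2 - 5))/(-1 + (-2 - 5)) - z)/4 = -(-(10 + (-7)**2 - 5 + 7*(-7) - 1*(-7))/(-1 - 7) - z)/4 = -(-1*(10 + 49 - 5 - 49 + 7)/(-8) - z)/4 = -(-1*(-1/8)*12 - z)/4 = -(3/2 - z)/4 = -3/8 + z/4)
5468*E(-2, -1) = 5468*(-3/8 + (1/4)*(-1)) = 5468*(-3/8 - 1/4) = 5468*(-5/8) = -6835/2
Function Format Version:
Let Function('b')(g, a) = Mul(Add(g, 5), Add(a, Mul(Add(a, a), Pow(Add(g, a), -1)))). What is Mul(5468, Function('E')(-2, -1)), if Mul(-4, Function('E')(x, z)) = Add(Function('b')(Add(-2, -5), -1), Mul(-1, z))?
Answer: Rational(-6835, 2) ≈ -3417.5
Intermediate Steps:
Function('b')(g, a) = Mul(Add(5, g), Add(a, Mul(2, a, Pow(Add(a, g), -1)))) (Function('b')(g, a) = Mul(Add(5, g), Add(a, Mul(Mul(2, a), Pow(Add(a, g), -1)))) = Mul(Add(5, g), Add(a, Mul(2, a, Pow(Add(a, g), -1)))))
Function('E')(x, z) = Add(Rational(-3, 8), Mul(Rational(1, 4), z)) (Function('E')(x, z) = Mul(Rational(-1, 4), Add(Mul(-1, Pow(Add(-1, Add(-2, -5)), -1), Add(10, Pow(Add(-2, -5), 2), Mul(5, -1), Mul(7, Add(-2, -5)), Mul(-1, Add(-2, -5)))), Mul(-1, z))) = Mul(Rational(-1, 4), Add(Mul(-1, Pow(Add(-1, -7), -1), Add(10, Pow(-7, 2), -5, Mul(7, -7), Mul(-1, -7))), Mul(-1, z))) = Mul(Rational(-1, 4), Add(Mul(-1, Pow(-8, -1), Add(10, 49, -5, -49, 7)), Mul(-1, z))) = Mul(Rational(-1, 4), Add(Mul(-1, Rational(-1, 8), 12), Mul(-1, z))) = Mul(Rational(-1, 4), Add(Rational(3, 2), Mul(-1, z))) = Add(Rational(-3, 8), Mul(Rational(1, 4), z)))
Mul(5468, Function('E')(-2, -1)) = Mul(5468, Add(Rational(-3, 8), Mul(Rational(1, 4), -1))) = Mul(5468, Add(Rational(-3, 8), Rational(-1, 4))) = Mul(5468, Rational(-5, 8)) = Rational(-6835, 2)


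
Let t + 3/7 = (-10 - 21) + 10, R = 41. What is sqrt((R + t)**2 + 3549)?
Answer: sqrt(192670)/7 ≈ 62.706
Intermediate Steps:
t = -150/7 (t = -3/7 + ((-10 - 21) + 10) = -3/7 + (-31 + 10) = -3/7 - 21 = -150/7 ≈ -21.429)
sqrt((R + t)**2 + 3549) = sqrt((41 - 150/7)**2 + 3549) = sqrt((137/7)**2 + 3549) = sqrt(18769/49 + 3549) = sqrt(192670/49) = sqrt(192670)/7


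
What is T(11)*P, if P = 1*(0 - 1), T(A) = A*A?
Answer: -121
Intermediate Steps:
T(A) = A²
P = -1 (P = 1*(-1) = -1)
T(11)*P = 11²*(-1) = 121*(-1) = -121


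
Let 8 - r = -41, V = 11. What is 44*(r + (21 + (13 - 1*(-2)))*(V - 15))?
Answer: -4180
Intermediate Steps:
r = 49 (r = 8 - 1*(-41) = 8 + 41 = 49)
44*(r + (21 + (13 - 1*(-2)))*(V - 15)) = 44*(49 + (21 + (13 - 1*(-2)))*(11 - 15)) = 44*(49 + (21 + (13 + 2))*(-4)) = 44*(49 + (21 + 15)*(-4)) = 44*(49 + 36*(-4)) = 44*(49 - 144) = 44*(-95) = -4180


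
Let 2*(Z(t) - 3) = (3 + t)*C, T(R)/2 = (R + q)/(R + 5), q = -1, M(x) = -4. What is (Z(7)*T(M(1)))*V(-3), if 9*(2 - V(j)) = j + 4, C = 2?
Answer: -2210/9 ≈ -245.56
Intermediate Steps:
V(j) = 14/9 - j/9 (V(j) = 2 - (j + 4)/9 = 2 - (4 + j)/9 = 2 + (-4/9 - j/9) = 14/9 - j/9)
T(R) = 2*(-1 + R)/(5 + R) (T(R) = 2*((R - 1)/(R + 5)) = 2*((-1 + R)/(5 + R)) = 2*(-1 + R)/(5 + R))
Z(t) = 6 + t (Z(t) = 3 + ((3 + t)*2)/2 = 3 + (6 + 2*t)/2 = 3 + (3 + t) = 6 + t)
(Z(7)*T(M(1)))*V(-3) = ((6 + 7)*(2*(-1 - 4)/(5 - 4)))*(14/9 - ⅑*(-3)) = (13*(2*(-5)/1))*(14/9 + ⅓) = (13*(2*1*(-5)))*(17/9) = (13*(-10))*(17/9) = -130*17/9 = -2210/9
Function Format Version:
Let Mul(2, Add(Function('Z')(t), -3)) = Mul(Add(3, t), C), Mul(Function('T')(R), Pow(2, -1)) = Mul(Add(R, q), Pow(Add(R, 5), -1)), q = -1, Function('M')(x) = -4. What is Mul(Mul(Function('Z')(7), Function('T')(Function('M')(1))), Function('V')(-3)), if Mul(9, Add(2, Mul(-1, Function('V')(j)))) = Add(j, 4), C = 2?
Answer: Rational(-2210, 9) ≈ -245.56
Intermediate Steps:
Function('V')(j) = Add(Rational(14, 9), Mul(Rational(-1, 9), j)) (Function('V')(j) = Add(2, Mul(Rational(-1, 9), Add(j, 4))) = Add(2, Mul(Rational(-1, 9), Add(4, j))) = Add(2, Add(Rational(-4, 9), Mul(Rational(-1, 9), j))) = Add(Rational(14, 9), Mul(Rational(-1, 9), j)))
Function('T')(R) = Mul(2, Pow(Add(5, R), -1), Add(-1, R)) (Function('T')(R) = Mul(2, Mul(Add(R, -1), Pow(Add(R, 5), -1))) = Mul(2, Mul(Add(-1, R), Pow(Add(5, R), -1))) = Mul(2, Mul(Pow(Add(5, R), -1), Add(-1, R))) = Mul(2, Pow(Add(5, R), -1), Add(-1, R)))
Function('Z')(t) = Add(6, t) (Function('Z')(t) = Add(3, Mul(Rational(1, 2), Mul(Add(3, t), 2))) = Add(3, Mul(Rational(1, 2), Add(6, Mul(2, t)))) = Add(3, Add(3, t)) = Add(6, t))
Mul(Mul(Function('Z')(7), Function('T')(Function('M')(1))), Function('V')(-3)) = Mul(Mul(Add(6, 7), Mul(2, Pow(Add(5, -4), -1), Add(-1, -4))), Add(Rational(14, 9), Mul(Rational(-1, 9), -3))) = Mul(Mul(13, Mul(2, Pow(1, -1), -5)), Add(Rational(14, 9), Rational(1, 3))) = Mul(Mul(13, Mul(2, 1, -5)), Rational(17, 9)) = Mul(Mul(13, -10), Rational(17, 9)) = Mul(-130, Rational(17, 9)) = Rational(-2210, 9)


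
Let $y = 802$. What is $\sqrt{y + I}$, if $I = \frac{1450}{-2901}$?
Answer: $\frac{4 \sqrt{421579122}}{2901} \approx 28.311$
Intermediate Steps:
$I = - \frac{1450}{2901}$ ($I = 1450 \left(- \frac{1}{2901}\right) = - \frac{1450}{2901} \approx -0.49983$)
$\sqrt{y + I} = \sqrt{802 - \frac{1450}{2901}} = \sqrt{\frac{2325152}{2901}} = \frac{4 \sqrt{421579122}}{2901}$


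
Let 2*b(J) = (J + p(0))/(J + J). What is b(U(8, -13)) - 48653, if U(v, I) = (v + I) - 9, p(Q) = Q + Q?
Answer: -194611/4 ≈ -48653.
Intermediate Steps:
p(Q) = 2*Q
U(v, I) = -9 + I + v (U(v, I) = (I + v) - 9 = -9 + I + v)
b(J) = ¼ (b(J) = ((J + 2*0)/(J + J))/2 = ((J + 0)/((2*J)))/2 = (J*(1/(2*J)))/2 = (½)*(½) = ¼)
b(U(8, -13)) - 48653 = ¼ - 48653 = -194611/4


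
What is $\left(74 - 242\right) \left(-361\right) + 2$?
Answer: $60650$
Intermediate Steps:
$\left(74 - 242\right) \left(-361\right) + 2 = \left(-168\right) \left(-361\right) + 2 = 60648 + 2 = 60650$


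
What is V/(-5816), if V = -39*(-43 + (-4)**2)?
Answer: -1053/5816 ≈ -0.18105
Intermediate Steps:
V = 1053 (V = -39*(-43 + 16) = -39*(-27) = 1053)
V/(-5816) = 1053/(-5816) = 1053*(-1/5816) = -1053/5816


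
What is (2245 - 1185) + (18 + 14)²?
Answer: 2084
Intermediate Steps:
(2245 - 1185) + (18 + 14)² = 1060 + 32² = 1060 + 1024 = 2084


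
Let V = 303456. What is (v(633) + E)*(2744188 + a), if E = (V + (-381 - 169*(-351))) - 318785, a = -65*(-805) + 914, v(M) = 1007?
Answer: 124810003032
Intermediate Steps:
a = 53239 (a = 52325 + 914 = 53239)
E = 43609 (E = (303456 + (-381 - 169*(-351))) - 318785 = (303456 + (-381 + 59319)) - 318785 = (303456 + 58938) - 318785 = 362394 - 318785 = 43609)
(v(633) + E)*(2744188 + a) = (1007 + 43609)*(2744188 + 53239) = 44616*2797427 = 124810003032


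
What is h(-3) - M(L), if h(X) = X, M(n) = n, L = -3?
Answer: 0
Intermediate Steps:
h(-3) - M(L) = -3 - 1*(-3) = -3 + 3 = 0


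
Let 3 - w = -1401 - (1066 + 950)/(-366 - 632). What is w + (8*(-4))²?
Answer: 1210564/499 ≈ 2426.0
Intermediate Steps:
w = 699588/499 (w = 3 - (-1401 - (1066 + 950)/(-366 - 632)) = 3 - (-1401 - 2016/(-998)) = 3 - (-1401 - 2016*(-1)/998) = 3 - (-1401 - 1*(-1008/499)) = 3 - (-1401 + 1008/499) = 3 - 1*(-698091/499) = 3 + 698091/499 = 699588/499 ≈ 1402.0)
w + (8*(-4))² = 699588/499 + (8*(-4))² = 699588/499 + (-32)² = 699588/499 + 1024 = 1210564/499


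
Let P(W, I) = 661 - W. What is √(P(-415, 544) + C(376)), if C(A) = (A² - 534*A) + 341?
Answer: I*√57991 ≈ 240.81*I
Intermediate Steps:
C(A) = 341 + A² - 534*A
√(P(-415, 544) + C(376)) = √((661 - 1*(-415)) + (341 + 376² - 534*376)) = √((661 + 415) + (341 + 141376 - 200784)) = √(1076 - 59067) = √(-57991) = I*√57991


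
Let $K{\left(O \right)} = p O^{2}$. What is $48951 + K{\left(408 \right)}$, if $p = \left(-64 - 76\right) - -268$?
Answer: $21356343$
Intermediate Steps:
$p = 128$ ($p = \left(-64 - 76\right) + 268 = -140 + 268 = 128$)
$K{\left(O \right)} = 128 O^{2}$
$48951 + K{\left(408 \right)} = 48951 + 128 \cdot 408^{2} = 48951 + 128 \cdot 166464 = 48951 + 21307392 = 21356343$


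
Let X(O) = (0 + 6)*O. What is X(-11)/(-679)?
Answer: 66/679 ≈ 0.097202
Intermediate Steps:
X(O) = 6*O
X(-11)/(-679) = (6*(-11))/(-679) = -66*(-1/679) = 66/679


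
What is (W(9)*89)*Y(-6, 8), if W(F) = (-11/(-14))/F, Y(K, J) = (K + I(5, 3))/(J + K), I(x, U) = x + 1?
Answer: 0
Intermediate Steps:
I(x, U) = 1 + x
Y(K, J) = (6 + K)/(J + K) (Y(K, J) = (K + (1 + 5))/(J + K) = (K + 6)/(J + K) = (6 + K)/(J + K))
W(F) = 11/(14*F) (W(F) = (-11*(-1/14))/F = 11/(14*F))
(W(9)*89)*Y(-6, 8) = (((11/14)/9)*89)*((6 - 6)/(8 - 6)) = (((11/14)*(⅑))*89)*(0/2) = ((11/126)*89)*((½)*0) = (979/126)*0 = 0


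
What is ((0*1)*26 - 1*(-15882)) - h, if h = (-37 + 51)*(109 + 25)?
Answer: 14006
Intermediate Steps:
h = 1876 (h = 14*134 = 1876)
((0*1)*26 - 1*(-15882)) - h = ((0*1)*26 - 1*(-15882)) - 1*1876 = (0*26 + 15882) - 1876 = (0 + 15882) - 1876 = 15882 - 1876 = 14006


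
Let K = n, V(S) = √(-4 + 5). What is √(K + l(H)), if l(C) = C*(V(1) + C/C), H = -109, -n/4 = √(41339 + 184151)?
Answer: √(-218 - 4*√225490) ≈ 46.016*I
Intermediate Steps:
V(S) = 1 (V(S) = √1 = 1)
n = -4*√225490 (n = -4*√(41339 + 184151) = -4*√225490 ≈ -1899.4)
K = -4*√225490 ≈ -1899.4
l(C) = 2*C (l(C) = C*(1 + C/C) = C*(1 + 1) = C*2 = 2*C)
√(K + l(H)) = √(-4*√225490 + 2*(-109)) = √(-4*√225490 - 218) = √(-218 - 4*√225490)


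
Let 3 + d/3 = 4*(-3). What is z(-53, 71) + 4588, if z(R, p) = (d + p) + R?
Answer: 4561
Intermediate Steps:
d = -45 (d = -9 + 3*(4*(-3)) = -9 + 3*(-12) = -9 - 36 = -45)
z(R, p) = -45 + R + p (z(R, p) = (-45 + p) + R = -45 + R + p)
z(-53, 71) + 4588 = (-45 - 53 + 71) + 4588 = -27 + 4588 = 4561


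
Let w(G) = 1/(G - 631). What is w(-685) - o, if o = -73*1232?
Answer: 118355775/1316 ≈ 89936.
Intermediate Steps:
w(G) = 1/(-631 + G)
o = -89936
w(-685) - o = 1/(-631 - 685) - 1*(-89936) = 1/(-1316) + 89936 = -1/1316 + 89936 = 118355775/1316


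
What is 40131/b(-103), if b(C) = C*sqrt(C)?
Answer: 40131*I*sqrt(103)/10609 ≈ 38.391*I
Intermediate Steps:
b(C) = C**(3/2)
40131/b(-103) = 40131/((-103)**(3/2)) = 40131/((-103*I*sqrt(103))) = 40131*(I*sqrt(103)/10609) = 40131*I*sqrt(103)/10609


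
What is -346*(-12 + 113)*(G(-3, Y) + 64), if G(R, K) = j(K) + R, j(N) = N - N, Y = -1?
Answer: -2131706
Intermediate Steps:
j(N) = 0
G(R, K) = R (G(R, K) = 0 + R = R)
-346*(-12 + 113)*(G(-3, Y) + 64) = -346*(-12 + 113)*(-3 + 64) = -34946*61 = -346*6161 = -2131706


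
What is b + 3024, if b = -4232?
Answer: -1208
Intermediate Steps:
b + 3024 = -4232 + 3024 = -1208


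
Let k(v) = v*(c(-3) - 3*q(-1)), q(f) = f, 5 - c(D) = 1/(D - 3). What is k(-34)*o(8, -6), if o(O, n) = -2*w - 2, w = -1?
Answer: 0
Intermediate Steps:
c(D) = 5 - 1/(-3 + D) (c(D) = 5 - 1/(D - 3) = 5 - 1/(-3 + D))
o(O, n) = 0 (o(O, n) = -2*(-1) - 2 = 2 - 2 = 0)
k(v) = 49*v/6 (k(v) = v*((-16 + 5*(-3))/(-3 - 3) - 3*(-1)) = v*((-16 - 15)/(-6) + 3) = v*(-1/6*(-31) + 3) = v*(31/6 + 3) = v*(49/6) = 49*v/6)
k(-34)*o(8, -6) = ((49/6)*(-34))*0 = -833/3*0 = 0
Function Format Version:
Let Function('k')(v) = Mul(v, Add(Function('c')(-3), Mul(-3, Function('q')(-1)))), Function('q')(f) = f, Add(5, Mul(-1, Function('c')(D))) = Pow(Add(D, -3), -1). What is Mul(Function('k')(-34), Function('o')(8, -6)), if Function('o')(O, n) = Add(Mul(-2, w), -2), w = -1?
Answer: 0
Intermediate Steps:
Function('c')(D) = Add(5, Mul(-1, Pow(Add(-3, D), -1))) (Function('c')(D) = Add(5, Mul(-1, Pow(Add(D, -3), -1))) = Add(5, Mul(-1, Pow(Add(-3, D), -1))))
Function('o')(O, n) = 0 (Function('o')(O, n) = Add(Mul(-2, -1), -2) = Add(2, -2) = 0)
Function('k')(v) = Mul(Rational(49, 6), v) (Function('k')(v) = Mul(v, Add(Mul(Pow(Add(-3, -3), -1), Add(-16, Mul(5, -3))), Mul(-3, -1))) = Mul(v, Add(Mul(Pow(-6, -1), Add(-16, -15)), 3)) = Mul(v, Add(Mul(Rational(-1, 6), -31), 3)) = Mul(v, Add(Rational(31, 6), 3)) = Mul(v, Rational(49, 6)) = Mul(Rational(49, 6), v))
Mul(Function('k')(-34), Function('o')(8, -6)) = Mul(Mul(Rational(49, 6), -34), 0) = Mul(Rational(-833, 3), 0) = 0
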